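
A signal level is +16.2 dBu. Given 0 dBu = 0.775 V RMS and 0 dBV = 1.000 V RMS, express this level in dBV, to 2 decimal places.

+13.99 dBV

The offset between the scales is 20·log₁₀(0.775/1.000) = −2.214 dB.
So dBV = +16.2 − 2.214 = +13.99 dBV.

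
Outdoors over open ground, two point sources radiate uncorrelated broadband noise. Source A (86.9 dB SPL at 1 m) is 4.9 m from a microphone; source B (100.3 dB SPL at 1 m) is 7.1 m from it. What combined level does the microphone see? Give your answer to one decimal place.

At the listener: L_A = 86.9 − 20·log₁₀(4.9) = 73.10 dB; L_B = 100.3 − 20·log₁₀(7.1) = 83.27 dB.
Combined: 10·log₁₀(10^(73.10/10)+10^(83.27/10)) = 83.7 dB SPL.

83.7 dB SPL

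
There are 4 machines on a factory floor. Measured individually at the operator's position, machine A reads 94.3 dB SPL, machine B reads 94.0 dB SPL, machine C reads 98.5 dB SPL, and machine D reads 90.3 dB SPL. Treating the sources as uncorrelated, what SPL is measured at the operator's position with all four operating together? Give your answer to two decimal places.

Uncorrelated sources add in intensity (power), not in dB.
L_total = 10·log₁₀(10^(94.3/10) + 10^(94.0/10) + 10^(98.5/10) + 10^(90.3/10)) = 10·log₁₀(13354000000) = 101.26 dB SPL.

101.26 dB SPL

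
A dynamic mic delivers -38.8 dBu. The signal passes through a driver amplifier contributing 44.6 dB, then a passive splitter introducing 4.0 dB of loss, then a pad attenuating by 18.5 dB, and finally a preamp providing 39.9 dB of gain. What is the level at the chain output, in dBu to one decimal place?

+23.2 dBu

Cascaded gains and losses add directly in dB.
-38.8 + 44.6 − 4.0 − 18.5 + 39.9 = +23.2 dBu.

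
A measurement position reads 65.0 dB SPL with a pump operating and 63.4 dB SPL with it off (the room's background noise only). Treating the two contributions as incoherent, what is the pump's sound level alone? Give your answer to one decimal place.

59.9 dB SPL

Subtract intensities: L_src = 10·log₁₀(10^(L_total/10) − 10^(L_bg/10)).
L_src = 10·log₁₀(10^(65.0/10) − 10^(63.4/10)) = 10·log₁₀(974500) = 59.9 dB SPL.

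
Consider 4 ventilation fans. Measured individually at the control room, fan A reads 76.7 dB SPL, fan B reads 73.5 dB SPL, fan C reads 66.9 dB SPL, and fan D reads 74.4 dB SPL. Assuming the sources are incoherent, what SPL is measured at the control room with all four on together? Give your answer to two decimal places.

80.07 dB SPL

Incoherent sources sum as intensities:
L_total = 10·log₁₀(10^(76.7/10) + 10^(73.5/10) + 10^(66.9/10) + 10^(74.4/10)) = 10·log₁₀(101600000) = 80.07 dB SPL.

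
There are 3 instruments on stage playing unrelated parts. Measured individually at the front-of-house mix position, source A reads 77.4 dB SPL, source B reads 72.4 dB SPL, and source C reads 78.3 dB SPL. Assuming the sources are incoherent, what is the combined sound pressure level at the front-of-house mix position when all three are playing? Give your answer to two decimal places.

Incoherent sources sum as intensities:
L_total = 10·log₁₀(10^(77.4/10) + 10^(72.4/10) + 10^(78.3/10)) = 10·log₁₀(139900000) = 81.46 dB SPL.

81.46 dB SPL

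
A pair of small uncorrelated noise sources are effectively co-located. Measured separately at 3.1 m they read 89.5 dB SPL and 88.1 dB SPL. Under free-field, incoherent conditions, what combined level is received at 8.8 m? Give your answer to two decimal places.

Combined at 3.1 m: 10·log₁₀(10^(89.5/10)+10^(88.1/10)) = 91.866 dB SPL.
Then apply −20·log₁₀(8.8/3.1) = -9.062 dB → 82.80 dB SPL.

82.80 dB SPL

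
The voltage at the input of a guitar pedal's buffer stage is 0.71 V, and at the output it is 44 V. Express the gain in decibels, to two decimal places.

For a voltage ratio, dB = 20·log₁₀(V₂/V₁).
20·log₁₀(44/0.71) = 20·log₁₀(61.97) = 35.84 dB.

35.84 dB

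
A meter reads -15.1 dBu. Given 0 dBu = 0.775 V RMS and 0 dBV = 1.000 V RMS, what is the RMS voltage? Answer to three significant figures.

0.136 V

V = 0.775 V × 10^(-15.1/20).
= 0.775 × 0.1758 = 0.136 V.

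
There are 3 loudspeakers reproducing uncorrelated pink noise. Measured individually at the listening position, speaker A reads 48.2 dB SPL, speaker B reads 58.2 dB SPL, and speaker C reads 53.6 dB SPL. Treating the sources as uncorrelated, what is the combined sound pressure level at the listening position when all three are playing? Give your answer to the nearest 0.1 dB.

Uncorrelated sources add in intensity (power), not in dB.
L_total = 10·log₁₀(10^(48.2/10) + 10^(58.2/10) + 10^(53.6/10)) = 10·log₁₀(955800) = 59.8 dB SPL.

59.8 dB SPL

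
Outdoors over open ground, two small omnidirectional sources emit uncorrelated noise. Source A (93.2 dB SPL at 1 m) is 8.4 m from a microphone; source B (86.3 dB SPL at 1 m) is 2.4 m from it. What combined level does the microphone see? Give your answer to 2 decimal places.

80.16 dB SPL

At the listener: L_A = 93.2 − 20·log₁₀(8.4) = 74.714 dB; L_B = 86.3 − 20·log₁₀(2.4) = 78.696 dB.
Combined: 10·log₁₀(10^(74.714/10)+10^(78.696/10)) = 80.16 dB SPL.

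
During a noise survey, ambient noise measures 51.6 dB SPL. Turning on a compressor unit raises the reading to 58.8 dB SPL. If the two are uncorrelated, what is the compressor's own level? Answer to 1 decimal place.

Subtract intensities: L_src = 10·log₁₀(10^(L_total/10) − 10^(L_bg/10)).
L_src = 10·log₁₀(10^(58.8/10) − 10^(51.6/10)) = 10·log₁₀(614000) = 57.9 dB SPL.

57.9 dB SPL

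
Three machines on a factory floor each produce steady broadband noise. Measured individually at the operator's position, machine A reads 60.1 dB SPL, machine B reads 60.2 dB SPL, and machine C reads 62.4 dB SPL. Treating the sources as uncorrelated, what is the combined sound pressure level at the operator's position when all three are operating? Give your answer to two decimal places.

Uncorrelated sources add in intensity (power), not in dB.
L_total = 10·log₁₀(10^(60.1/10) + 10^(60.2/10) + 10^(62.4/10)) = 10·log₁₀(3808000) = 65.81 dB SPL.

65.81 dB SPL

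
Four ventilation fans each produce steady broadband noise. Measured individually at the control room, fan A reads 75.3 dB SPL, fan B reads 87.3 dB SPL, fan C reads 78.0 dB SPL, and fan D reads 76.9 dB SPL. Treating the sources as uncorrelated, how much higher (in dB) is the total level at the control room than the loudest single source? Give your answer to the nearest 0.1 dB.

Add the sources as powers (linear), then convert back to dB:
L_total = 10·log₁₀(10^(75.3/10) + 10^(87.3/10) + 10^(78.0/10) + 10^(76.9/10)) = 88.34 dB SPL.
Excess over the loudest (87.3 dB): 88.34 − 87.3 = 1.0 dB.

1.0 dB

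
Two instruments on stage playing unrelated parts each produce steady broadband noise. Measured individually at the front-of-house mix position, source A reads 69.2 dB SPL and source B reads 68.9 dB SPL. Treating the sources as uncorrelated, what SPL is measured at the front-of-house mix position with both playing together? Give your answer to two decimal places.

Add the sources as powers (linear), then convert back to dB:
L_total = 10·log₁₀(10^(69.2/10) + 10^(68.9/10)) = 10·log₁₀(16080000) = 72.06 dB SPL.

72.06 dB SPL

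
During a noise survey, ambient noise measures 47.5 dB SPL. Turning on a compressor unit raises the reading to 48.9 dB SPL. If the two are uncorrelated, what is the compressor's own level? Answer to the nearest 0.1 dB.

Subtract intensities: L_src = 10·log₁₀(10^(L_total/10) − 10^(L_bg/10)).
L_src = 10·log₁₀(10^(48.9/10) − 10^(47.5/10)) = 10·log₁₀(21390) = 43.3 dB SPL.

43.3 dB SPL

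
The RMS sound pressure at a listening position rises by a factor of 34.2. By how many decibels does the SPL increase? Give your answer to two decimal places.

Sound pressure is an amplitude quantity: ΔL = 20·log₁₀(p₂/p₁).
20·log₁₀(34.2) = 30.68 dB.

30.68 dB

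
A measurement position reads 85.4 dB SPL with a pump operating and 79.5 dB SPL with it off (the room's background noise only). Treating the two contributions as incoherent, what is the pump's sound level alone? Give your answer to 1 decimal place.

84.1 dB SPL

Subtract intensities: L_src = 10·log₁₀(10^(L_total/10) − 10^(L_bg/10)).
L_src = 10·log₁₀(10^(85.4/10) − 10^(79.5/10)) = 10·log₁₀(257600000) = 84.1 dB SPL.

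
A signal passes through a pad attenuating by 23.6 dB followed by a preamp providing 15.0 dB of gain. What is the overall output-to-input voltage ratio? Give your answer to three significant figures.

0.372

Net gain = (−23.6) + 15.0 = -8.6 dB.
Voltage ratio = 10^(-8.6/20) = 0.372.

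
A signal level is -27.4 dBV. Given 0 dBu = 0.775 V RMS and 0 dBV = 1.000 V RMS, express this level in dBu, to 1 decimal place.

The offset between the scales is 20·log₁₀(0.775/1.000) = −2.214 dB.
So dBu = -27.4 + 2.214 = -25.2 dBu.

-25.2 dBu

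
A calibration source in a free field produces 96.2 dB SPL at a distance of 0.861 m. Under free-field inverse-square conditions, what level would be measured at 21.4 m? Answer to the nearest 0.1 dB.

Free-field point source: level drops by 20·log₁₀ of the distance ratio.
ΔL = −20·log₁₀(21.4/0.861) = -27.91 dB, so L₂ = 96.2 + (-27.91) = 68.3 dB SPL.

68.3 dB SPL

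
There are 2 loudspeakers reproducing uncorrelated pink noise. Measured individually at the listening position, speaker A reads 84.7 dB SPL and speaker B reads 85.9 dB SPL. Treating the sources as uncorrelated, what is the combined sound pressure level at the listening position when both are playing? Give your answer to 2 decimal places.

88.35 dB SPL

Incoherent sources sum as intensities:
L_total = 10·log₁₀(10^(84.7/10) + 10^(85.9/10)) = 10·log₁₀(684200000) = 88.35 dB SPL.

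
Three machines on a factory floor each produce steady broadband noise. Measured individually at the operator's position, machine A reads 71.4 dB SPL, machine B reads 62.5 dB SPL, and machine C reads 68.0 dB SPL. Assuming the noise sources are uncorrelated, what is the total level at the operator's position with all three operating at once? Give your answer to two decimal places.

Incoherent sources sum as intensities:
L_total = 10·log₁₀(10^(71.4/10) + 10^(62.5/10) + 10^(68.0/10)) = 10·log₁₀(21890000) = 73.40 dB SPL.

73.40 dB SPL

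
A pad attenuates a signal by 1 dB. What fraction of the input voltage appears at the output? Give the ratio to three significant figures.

Voltage ratio = 10^(dB/20).
10^(-1/20) = 10^(-0.05000) = 0.891.

0.891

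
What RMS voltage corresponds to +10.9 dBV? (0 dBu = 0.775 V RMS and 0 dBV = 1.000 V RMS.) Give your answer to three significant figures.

3.51 V

V = 1.000 V × 10^(+10.9/20).
= 1.000 × 3.508 = 3.51 V.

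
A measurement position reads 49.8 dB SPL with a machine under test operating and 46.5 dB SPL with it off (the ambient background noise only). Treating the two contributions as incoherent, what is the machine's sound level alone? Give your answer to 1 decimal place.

47.1 dB SPL

Subtract intensities: L_src = 10·log₁₀(10^(L_total/10) − 10^(L_bg/10)).
L_src = 10·log₁₀(10^(49.8/10) − 10^(46.5/10)) = 10·log₁₀(50830) = 47.1 dB SPL.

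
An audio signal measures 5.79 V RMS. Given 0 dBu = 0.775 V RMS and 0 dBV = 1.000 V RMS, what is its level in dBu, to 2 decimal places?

dBu = 20·log₁₀(V / 0.775 V).
20·log₁₀(5.79/0.775) = +17.47 dBu.

+17.47 dBu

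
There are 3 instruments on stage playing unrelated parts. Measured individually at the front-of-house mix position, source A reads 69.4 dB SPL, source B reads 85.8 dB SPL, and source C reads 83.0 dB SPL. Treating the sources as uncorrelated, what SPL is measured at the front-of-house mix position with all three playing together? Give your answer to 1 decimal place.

Incoherent sources sum as intensities:
L_total = 10·log₁₀(10^(69.4/10) + 10^(85.8/10) + 10^(83.0/10)) = 10·log₁₀(588400000) = 87.7 dB SPL.

87.7 dB SPL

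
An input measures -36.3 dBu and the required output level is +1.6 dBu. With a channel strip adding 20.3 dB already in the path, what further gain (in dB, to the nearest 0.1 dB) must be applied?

17.6 dB

The required make-up gain is the shortfall in the dB sum.
G = +1.6 − (-36.3) − 20.3 = 17.6 dB.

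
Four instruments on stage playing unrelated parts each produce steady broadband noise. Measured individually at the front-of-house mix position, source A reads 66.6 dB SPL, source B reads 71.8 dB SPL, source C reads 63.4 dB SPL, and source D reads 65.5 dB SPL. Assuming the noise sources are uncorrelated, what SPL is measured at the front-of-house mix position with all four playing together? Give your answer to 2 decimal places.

74.06 dB SPL

Incoherent sources sum as intensities:
L_total = 10·log₁₀(10^(66.6/10) + 10^(71.8/10) + 10^(63.4/10) + 10^(65.5/10)) = 10·log₁₀(25440000) = 74.06 dB SPL.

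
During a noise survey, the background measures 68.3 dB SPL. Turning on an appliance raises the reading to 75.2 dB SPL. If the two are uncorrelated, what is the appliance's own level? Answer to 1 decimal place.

Subtract intensities: L_src = 10·log₁₀(10^(L_total/10) − 10^(L_bg/10)).
L_src = 10·log₁₀(10^(75.2/10) − 10^(68.3/10)) = 10·log₁₀(26350000) = 74.2 dB SPL.

74.2 dB SPL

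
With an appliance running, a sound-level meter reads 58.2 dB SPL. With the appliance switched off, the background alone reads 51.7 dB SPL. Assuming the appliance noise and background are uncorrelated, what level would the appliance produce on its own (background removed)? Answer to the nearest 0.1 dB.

Subtract intensities: L_src = 10·log₁₀(10^(L_total/10) − 10^(L_bg/10)).
L_src = 10·log₁₀(10^(58.2/10) − 10^(51.7/10)) = 10·log₁₀(512800) = 57.1 dB SPL.

57.1 dB SPL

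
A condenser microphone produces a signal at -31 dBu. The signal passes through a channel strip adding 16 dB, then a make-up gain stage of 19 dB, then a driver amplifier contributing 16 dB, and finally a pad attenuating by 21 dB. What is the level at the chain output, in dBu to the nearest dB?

Gain stages sum in dB:
-31 + 16 + 19 + 16 − 21 = -1 dBu.

-1 dBu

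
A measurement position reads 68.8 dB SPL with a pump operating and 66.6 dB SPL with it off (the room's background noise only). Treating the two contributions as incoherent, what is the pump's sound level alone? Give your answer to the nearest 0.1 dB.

Subtract intensities: L_src = 10·log₁₀(10^(L_total/10) − 10^(L_bg/10)).
L_src = 10·log₁₀(10^(68.8/10) − 10^(66.6/10)) = 10·log₁₀(3015000) = 64.8 dB SPL.

64.8 dB SPL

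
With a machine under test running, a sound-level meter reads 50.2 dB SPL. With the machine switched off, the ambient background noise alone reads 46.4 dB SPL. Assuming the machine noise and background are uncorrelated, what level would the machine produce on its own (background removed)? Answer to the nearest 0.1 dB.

47.9 dB SPL

Remove the background by subtracting linear intensities:
L_src = 10·log₁₀(10^(50.2/10) − 10^(46.4/10)) = 10·log₁₀(61060) = 47.9 dB SPL.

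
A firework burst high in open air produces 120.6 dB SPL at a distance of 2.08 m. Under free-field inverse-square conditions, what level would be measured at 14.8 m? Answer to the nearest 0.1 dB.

103.6 dB SPL

Free-field point source: level drops by 20·log₁₀ of the distance ratio.
ΔL = −20·log₁₀(14.8/2.08) = -17.04 dB, so L₂ = 120.6 + (-17.04) = 103.6 dB SPL.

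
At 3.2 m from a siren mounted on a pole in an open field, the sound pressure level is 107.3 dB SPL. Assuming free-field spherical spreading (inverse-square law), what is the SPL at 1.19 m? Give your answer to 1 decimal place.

115.9 dB SPL

Free-field point source: level drops by 20·log₁₀ of the distance ratio.
ΔL = −20·log₁₀(1.19/3.2) = 8.59 dB, so L₂ = 107.3 + (8.59) = 115.9 dB SPL.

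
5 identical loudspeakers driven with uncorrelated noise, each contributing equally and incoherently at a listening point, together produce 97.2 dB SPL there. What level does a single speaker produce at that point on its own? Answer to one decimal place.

90.2 dB SPL

5 equal incoherent sources add 10·log₁₀(5) = 6.99 dB over one source.
L_one = 97.2 − 6.99 = 90.2 dB SPL.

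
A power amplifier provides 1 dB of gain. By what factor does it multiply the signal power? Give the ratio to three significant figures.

Power ratio = 10^(dB/10).
10^(1/10) = 10^(0.1000) = 1.26.

1.26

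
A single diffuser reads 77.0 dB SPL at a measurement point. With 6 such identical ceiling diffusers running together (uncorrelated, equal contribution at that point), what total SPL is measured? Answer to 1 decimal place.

6 equal incoherent sources raise the level by 10·log₁₀(6) = 7.78 dB.
L_total = 77.0 + 7.78 = 84.8 dB SPL.

84.8 dB SPL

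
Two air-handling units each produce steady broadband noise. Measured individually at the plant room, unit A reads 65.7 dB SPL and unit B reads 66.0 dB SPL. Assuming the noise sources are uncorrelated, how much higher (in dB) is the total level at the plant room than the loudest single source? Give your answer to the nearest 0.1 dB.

Incoherent sources sum as intensities:
L_total = 10·log₁₀(10^(65.7/10) + 10^(66.0/10)) = 68.86 dB SPL.
Excess over the loudest (66.0 dB): 68.86 − 66.0 = 2.9 dB.

2.9 dB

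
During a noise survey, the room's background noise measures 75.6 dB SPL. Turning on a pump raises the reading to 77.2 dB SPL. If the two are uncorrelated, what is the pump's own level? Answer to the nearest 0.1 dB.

Background correction is a power subtraction:
L_src = 10·log₁₀(10^(77.2/10) − 10^(75.6/10)) = 10·log₁₀(16170000) = 72.1 dB SPL.

72.1 dB SPL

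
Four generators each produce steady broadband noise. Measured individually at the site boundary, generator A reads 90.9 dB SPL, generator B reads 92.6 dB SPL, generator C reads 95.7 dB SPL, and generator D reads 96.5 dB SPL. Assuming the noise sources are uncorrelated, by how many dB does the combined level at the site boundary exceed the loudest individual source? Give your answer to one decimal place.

4.0 dB

Incoherent sources sum as intensities:
L_total = 10·log₁₀(10^(90.9/10) + 10^(92.6/10) + 10^(95.7/10) + 10^(96.5/10)) = 100.50 dB SPL.
Excess over the loudest (96.5 dB): 100.50 − 96.5 = 4.0 dB.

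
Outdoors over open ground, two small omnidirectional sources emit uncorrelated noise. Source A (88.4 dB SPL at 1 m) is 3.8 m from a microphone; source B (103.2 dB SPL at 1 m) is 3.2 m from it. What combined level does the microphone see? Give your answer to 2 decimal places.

93.20 dB SPL

At the listener: L_A = 88.4 − 20·log₁₀(3.8) = 76.804 dB; L_B = 103.2 − 20·log₁₀(3.2) = 93.097 dB.
Combined: 10·log₁₀(10^(76.804/10)+10^(93.097/10)) = 93.20 dB SPL.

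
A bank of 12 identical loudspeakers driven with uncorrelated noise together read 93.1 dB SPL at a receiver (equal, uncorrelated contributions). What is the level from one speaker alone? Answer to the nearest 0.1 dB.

12 equal incoherent sources add 10·log₁₀(12) = 10.79 dB over one source.
L_one = 93.1 − 10.79 = 82.3 dB SPL.

82.3 dB SPL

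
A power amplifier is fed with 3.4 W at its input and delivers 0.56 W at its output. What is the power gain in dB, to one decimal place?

For a power ratio, dB = 10·log₁₀(P₂/P₁).
10·log₁₀(0.56/3.4) = 10·log₁₀(0.1647) = -7.8 dB.

-7.8 dB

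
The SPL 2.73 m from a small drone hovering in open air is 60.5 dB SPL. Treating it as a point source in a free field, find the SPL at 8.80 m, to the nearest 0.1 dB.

50.3 dB SPL

Inverse-square spreading gives ΔL = −20·log₁₀(d₂/d₁).
ΔL = −20·log₁₀(8.80/2.73) = -10.17 dB, so L₂ = 60.5 + (-10.17) = 50.3 dB SPL.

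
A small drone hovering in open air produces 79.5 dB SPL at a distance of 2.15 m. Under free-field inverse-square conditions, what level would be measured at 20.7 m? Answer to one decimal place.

59.8 dB SPL

Inverse-square spreading gives ΔL = −20·log₁₀(d₂/d₁).
ΔL = −20·log₁₀(20.7/2.15) = -19.67 dB, so L₂ = 79.5 + (-19.67) = 59.8 dB SPL.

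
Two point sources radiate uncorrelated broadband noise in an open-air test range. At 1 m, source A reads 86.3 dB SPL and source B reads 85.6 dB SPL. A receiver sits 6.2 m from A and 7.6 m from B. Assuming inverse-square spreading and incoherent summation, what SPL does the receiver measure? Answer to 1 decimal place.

72.4 dB SPL

At the listener: L_A = 86.3 − 20·log₁₀(6.2) = 70.45 dB; L_B = 85.6 − 20·log₁₀(7.6) = 67.98 dB.
Combined: 10·log₁₀(10^(70.45/10)+10^(67.98/10)) = 72.4 dB SPL.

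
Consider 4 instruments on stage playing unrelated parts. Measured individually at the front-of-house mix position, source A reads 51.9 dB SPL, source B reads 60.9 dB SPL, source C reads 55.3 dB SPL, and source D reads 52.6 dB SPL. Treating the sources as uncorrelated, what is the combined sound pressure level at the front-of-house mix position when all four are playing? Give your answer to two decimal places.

62.80 dB SPL

Uncorrelated sources add in intensity (power), not in dB.
L_total = 10·log₁₀(10^(51.9/10) + 10^(60.9/10) + 10^(55.3/10) + 10^(52.6/10)) = 10·log₁₀(1906000) = 62.80 dB SPL.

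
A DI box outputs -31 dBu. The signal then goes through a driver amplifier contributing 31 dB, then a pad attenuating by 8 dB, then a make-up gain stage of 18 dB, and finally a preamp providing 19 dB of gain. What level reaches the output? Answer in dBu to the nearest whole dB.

Gain stages sum in dB:
-31 + 31 − 8 + 18 + 19 = +29 dBu.

+29 dBu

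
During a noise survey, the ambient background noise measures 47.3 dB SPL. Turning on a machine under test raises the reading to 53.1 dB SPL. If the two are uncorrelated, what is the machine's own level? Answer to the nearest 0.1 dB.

Subtract intensities: L_src = 10·log₁₀(10^(L_total/10) − 10^(L_bg/10)).
L_src = 10·log₁₀(10^(53.1/10) − 10^(47.3/10)) = 10·log₁₀(150500) = 51.8 dB SPL.

51.8 dB SPL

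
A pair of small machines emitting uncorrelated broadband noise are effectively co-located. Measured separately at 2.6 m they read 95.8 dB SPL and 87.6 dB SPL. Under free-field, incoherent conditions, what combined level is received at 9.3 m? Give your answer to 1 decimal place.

85.3 dB SPL

Combined at 2.6 m: 10·log₁₀(10^(95.8/10)+10^(87.6/10)) = 96.41 dB SPL.
Then apply −20·log₁₀(9.3/2.6) = -11.07 dB → 85.3 dB SPL.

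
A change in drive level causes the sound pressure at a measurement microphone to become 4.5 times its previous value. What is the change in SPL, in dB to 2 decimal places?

13.06 dB

SPL change from a pressure ratio uses the 20·log₁₀ form:
20·log₁₀(4.5) = 13.06 dB.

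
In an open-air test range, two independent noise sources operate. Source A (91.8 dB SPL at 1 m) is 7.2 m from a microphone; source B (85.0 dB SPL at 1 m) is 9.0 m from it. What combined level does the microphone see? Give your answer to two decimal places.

At the listener: L_A = 91.8 − 20·log₁₀(7.2) = 74.653 dB; L_B = 85.0 − 20·log₁₀(9.0) = 65.915 dB.
Combined: 10·log₁₀(10^(74.653/10)+10^(65.915/10)) = 75.20 dB SPL.

75.20 dB SPL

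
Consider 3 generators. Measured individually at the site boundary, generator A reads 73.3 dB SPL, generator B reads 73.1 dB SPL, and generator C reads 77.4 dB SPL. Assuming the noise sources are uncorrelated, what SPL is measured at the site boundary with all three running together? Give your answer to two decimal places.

Add the sources as powers (linear), then convert back to dB:
L_total = 10·log₁₀(10^(73.3/10) + 10^(73.1/10) + 10^(77.4/10)) = 10·log₁₀(96750000) = 79.86 dB SPL.

79.86 dB SPL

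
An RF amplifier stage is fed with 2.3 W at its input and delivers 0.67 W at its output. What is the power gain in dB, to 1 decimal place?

-5.4 dB

Power is a power quantity, so gain = 10·log₁₀(P_out/P_in).
10·log₁₀(0.67/2.3) = 10·log₁₀(0.2913) = -5.4 dB.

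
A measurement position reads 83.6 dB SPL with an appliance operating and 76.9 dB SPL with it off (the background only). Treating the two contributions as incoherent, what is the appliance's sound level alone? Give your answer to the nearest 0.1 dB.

82.6 dB SPL

Subtract intensities: L_src = 10·log₁₀(10^(L_total/10) − 10^(L_bg/10)).
L_src = 10·log₁₀(10^(83.6/10) − 10^(76.9/10)) = 10·log₁₀(180100000) = 82.6 dB SPL.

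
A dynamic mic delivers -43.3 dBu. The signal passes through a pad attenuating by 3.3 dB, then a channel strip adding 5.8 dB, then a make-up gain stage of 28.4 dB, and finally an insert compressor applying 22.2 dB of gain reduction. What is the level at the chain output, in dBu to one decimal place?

Gain stages sum in dB:
-43.3 − 3.3 + 5.8 + 28.4 − 22.2 = -34.6 dBu.

-34.6 dBu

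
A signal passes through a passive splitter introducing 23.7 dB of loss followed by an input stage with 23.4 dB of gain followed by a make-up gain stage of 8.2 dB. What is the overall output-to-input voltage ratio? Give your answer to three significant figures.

2.48

Net gain = (−23.7) + 23.4 + 8.2 = 7.9 dB.
Voltage ratio = 10^(7.9/20) = 2.48.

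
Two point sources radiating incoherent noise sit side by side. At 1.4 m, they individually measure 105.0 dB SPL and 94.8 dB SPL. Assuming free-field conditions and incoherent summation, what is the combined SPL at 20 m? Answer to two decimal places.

Combined at 1.4 m: 10·log₁₀(10^(105.0/10)+10^(94.8/10)) = 105.396 dB SPL.
Then apply −20·log₁₀(20/1.4) = -23.098 dB → 82.30 dB SPL.

82.30 dB SPL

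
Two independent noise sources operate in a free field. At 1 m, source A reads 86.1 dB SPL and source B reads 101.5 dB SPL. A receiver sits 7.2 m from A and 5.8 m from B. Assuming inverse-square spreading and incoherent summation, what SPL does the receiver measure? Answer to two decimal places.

86.31 dB SPL

At the listener: L_A = 86.1 − 20·log₁₀(7.2) = 68.953 dB; L_B = 101.5 − 20·log₁₀(5.8) = 86.231 dB.
Combined: 10·log₁₀(10^(68.953/10)+10^(86.231/10)) = 86.31 dB SPL.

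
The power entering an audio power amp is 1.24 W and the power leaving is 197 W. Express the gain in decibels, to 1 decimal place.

22.0 dB

Power ratio → dB uses the 10·log₁₀ form:
10·log₁₀(197/1.24) = 10·log₁₀(158.9) = 22.0 dB.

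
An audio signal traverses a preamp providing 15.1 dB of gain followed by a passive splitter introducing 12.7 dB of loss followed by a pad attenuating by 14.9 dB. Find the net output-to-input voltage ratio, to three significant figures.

Net gain = 15.1 + (−12.7) + (−14.9) = -12.5 dB.
Voltage ratio = 10^(-12.5/20) = 0.237.

0.237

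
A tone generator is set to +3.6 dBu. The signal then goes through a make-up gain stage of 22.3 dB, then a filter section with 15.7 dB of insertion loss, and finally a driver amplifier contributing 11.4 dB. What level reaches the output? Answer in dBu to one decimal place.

+21.6 dBu

Cascaded gains and losses add directly in dB.
+3.6 + 22.3 − 15.7 + 11.4 = +21.6 dBu.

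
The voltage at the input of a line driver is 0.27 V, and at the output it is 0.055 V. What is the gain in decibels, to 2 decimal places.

Voltage ratio → dB uses the 20·log₁₀ form:
20·log₁₀(0.055/0.27) = 20·log₁₀(0.2037) = -13.82 dB.

-13.82 dB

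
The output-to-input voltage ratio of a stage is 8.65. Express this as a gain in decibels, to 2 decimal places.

18.74 dB

For a voltage ratio, dB = 20·log₁₀(V₂/V₁).
20·log₁₀(8.65) = 18.74 dB.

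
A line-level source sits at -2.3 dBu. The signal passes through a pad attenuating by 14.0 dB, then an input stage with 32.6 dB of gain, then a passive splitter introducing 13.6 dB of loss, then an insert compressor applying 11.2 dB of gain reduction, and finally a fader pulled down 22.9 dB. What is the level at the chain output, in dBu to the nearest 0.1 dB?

-31.4 dBu

Cascaded gains and losses add directly in dB.
-2.3 − 14.0 + 32.6 − 13.6 − 11.2 − 22.9 = -31.4 dBu.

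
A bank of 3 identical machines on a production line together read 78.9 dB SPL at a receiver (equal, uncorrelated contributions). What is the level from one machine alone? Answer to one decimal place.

74.1 dB SPL

3 equal incoherent sources add 10·log₁₀(3) = 4.77 dB over one source.
L_one = 78.9 − 4.77 = 74.1 dB SPL.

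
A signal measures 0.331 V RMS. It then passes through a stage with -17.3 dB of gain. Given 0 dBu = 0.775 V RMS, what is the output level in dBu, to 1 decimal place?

-24.7 dBu

Input level: 20·log₁₀(0.331/0.775) = -7.39 dBu.
Output: -7.39 − 17.3 = -24.7 dBu.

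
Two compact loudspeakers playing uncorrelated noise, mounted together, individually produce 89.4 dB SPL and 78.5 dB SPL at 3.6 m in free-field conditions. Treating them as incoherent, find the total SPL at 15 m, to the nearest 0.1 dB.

77.3 dB SPL

Combined at 3.6 m: 10·log₁₀(10^(89.4/10)+10^(78.5/10)) = 89.74 dB SPL.
Then apply −20·log₁₀(15/3.6) = -12.40 dB → 77.3 dB SPL.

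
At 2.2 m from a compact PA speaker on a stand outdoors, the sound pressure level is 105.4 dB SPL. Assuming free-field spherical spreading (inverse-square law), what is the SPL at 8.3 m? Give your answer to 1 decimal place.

Free-field point source: level drops by 20·log₁₀ of the distance ratio.
ΔL = −20·log₁₀(8.3/2.2) = -11.53 dB, so L₂ = 105.4 + (-11.53) = 93.9 dB SPL.

93.9 dB SPL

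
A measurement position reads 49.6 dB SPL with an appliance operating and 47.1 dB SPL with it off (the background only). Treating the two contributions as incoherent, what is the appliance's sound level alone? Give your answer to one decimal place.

46.0 dB SPL

Remove the background by subtracting linear intensities:
L_src = 10·log₁₀(10^(49.6/10) − 10^(47.1/10)) = 10·log₁₀(39910) = 46.0 dB SPL.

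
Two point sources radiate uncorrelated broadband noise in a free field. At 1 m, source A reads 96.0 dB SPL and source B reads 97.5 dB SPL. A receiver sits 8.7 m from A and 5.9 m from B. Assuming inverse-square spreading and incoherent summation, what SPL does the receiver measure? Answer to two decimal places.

At the listener: L_A = 96.0 − 20·log₁₀(8.7) = 77.210 dB; L_B = 97.5 − 20·log₁₀(5.9) = 82.083 dB.
Combined: 10·log₁₀(10^(77.210/10)+10^(82.083/10)) = 83.31 dB SPL.

83.31 dB SPL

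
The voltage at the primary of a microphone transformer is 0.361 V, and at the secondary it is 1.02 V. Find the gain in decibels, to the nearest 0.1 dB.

For a voltage ratio, dB = 20·log₁₀(V₂/V₁).
20·log₁₀(1.02/0.361) = 20·log₁₀(2.825) = 9.0 dB.

9.0 dB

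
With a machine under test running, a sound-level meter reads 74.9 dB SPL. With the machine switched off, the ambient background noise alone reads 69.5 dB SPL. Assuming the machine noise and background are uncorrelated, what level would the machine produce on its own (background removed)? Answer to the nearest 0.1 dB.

73.4 dB SPL

Background correction is a power subtraction:
L_src = 10·log₁₀(10^(74.9/10) − 10^(69.5/10)) = 10·log₁₀(21990000) = 73.4 dB SPL.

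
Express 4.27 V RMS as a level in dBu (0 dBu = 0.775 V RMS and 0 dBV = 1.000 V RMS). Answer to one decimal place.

+14.8 dBu

dBu = 20·log₁₀(V / 0.775 V).
20·log₁₀(4.27/0.775) = +14.8 dBu.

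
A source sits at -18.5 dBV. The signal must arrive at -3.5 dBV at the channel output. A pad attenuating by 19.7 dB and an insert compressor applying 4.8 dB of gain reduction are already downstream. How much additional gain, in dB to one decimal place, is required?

39.5 dB

The required make-up gain is the shortfall in the dB sum.
G = -3.5 − (-18.5) + 19.7 + 4.8 = 39.5 dB.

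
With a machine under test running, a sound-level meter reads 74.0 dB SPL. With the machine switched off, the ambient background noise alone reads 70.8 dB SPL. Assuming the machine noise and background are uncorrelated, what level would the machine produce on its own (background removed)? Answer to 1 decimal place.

71.2 dB SPL

Subtract intensities: L_src = 10·log₁₀(10^(L_total/10) − 10^(L_bg/10)).
L_src = 10·log₁₀(10^(74.0/10) − 10^(70.8/10)) = 10·log₁₀(13100000) = 71.2 dB SPL.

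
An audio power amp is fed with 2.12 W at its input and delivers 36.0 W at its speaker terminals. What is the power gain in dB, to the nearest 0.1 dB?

Power ratio → dB uses the 10·log₁₀ form:
10·log₁₀(36.0/2.12) = 10·log₁₀(16.98) = 12.3 dB.

12.3 dB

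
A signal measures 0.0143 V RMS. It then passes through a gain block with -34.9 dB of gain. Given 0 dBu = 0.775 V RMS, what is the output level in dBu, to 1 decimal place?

Input level: 20·log₁₀(0.0143/0.775) = -34.68 dBu.
Output: -34.68 − 34.9 = -69.6 dBu.

-69.6 dBu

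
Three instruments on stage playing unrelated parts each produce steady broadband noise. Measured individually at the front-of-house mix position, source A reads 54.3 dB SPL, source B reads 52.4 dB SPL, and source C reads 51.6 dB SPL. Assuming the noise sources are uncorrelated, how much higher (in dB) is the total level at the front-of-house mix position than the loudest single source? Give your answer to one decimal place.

3.4 dB

Incoherent sources sum as intensities:
L_total = 10·log₁₀(10^(54.3/10) + 10^(52.4/10) + 10^(51.6/10)) = 57.69 dB SPL.
Excess over the loudest (54.3 dB): 57.69 − 54.3 = 3.4 dB.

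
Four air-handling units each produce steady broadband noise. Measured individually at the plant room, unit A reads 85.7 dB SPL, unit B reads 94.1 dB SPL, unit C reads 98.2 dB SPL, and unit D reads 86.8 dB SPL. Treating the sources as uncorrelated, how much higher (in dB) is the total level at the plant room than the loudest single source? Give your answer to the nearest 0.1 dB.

1.8 dB

Incoherent sources sum as intensities:
L_total = 10·log₁₀(10^(85.7/10) + 10^(94.1/10) + 10^(98.2/10) + 10^(86.8/10)) = 100.01 dB SPL.
Excess over the loudest (98.2 dB): 100.01 − 98.2 = 1.8 dB.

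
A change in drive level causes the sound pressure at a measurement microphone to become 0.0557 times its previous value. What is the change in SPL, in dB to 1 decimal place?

Sound pressure is an amplitude quantity: ΔL = 20·log₁₀(p₂/p₁).
20·log₁₀(0.0557) = -25.1 dB.

-25.1 dB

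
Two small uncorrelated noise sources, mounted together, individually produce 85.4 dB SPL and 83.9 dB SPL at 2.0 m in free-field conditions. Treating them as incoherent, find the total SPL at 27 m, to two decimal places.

65.12 dB SPL

Combined at 2.0 m: 10·log₁₀(10^(85.4/10)+10^(83.9/10)) = 87.725 dB SPL.
Then apply −20·log₁₀(27/2.0) = -22.607 dB → 65.12 dB SPL.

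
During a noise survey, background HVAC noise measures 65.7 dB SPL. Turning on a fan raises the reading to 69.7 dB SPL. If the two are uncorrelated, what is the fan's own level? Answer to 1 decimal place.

67.5 dB SPL

Remove the background by subtracting linear intensities:
L_src = 10·log₁₀(10^(69.7/10) − 10^(65.7/10)) = 10·log₁₀(5617000) = 67.5 dB SPL.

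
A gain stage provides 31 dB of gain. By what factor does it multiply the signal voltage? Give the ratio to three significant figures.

35.5

Voltage ratio = 10^(dB/20).
10^(31/20) = 10^(1.550) = 35.5.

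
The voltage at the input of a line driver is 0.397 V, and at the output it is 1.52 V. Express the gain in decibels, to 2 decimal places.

For a voltage ratio, dB = 20·log₁₀(V₂/V₁).
20·log₁₀(1.52/0.397) = 20·log₁₀(3.829) = 11.66 dB.

11.66 dB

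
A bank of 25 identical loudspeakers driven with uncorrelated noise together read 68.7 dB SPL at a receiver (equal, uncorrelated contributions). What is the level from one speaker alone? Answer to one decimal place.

54.7 dB SPL

25 equal incoherent sources add 10·log₁₀(25) = 13.98 dB over one source.
L_one = 68.7 − 13.98 = 54.7 dB SPL.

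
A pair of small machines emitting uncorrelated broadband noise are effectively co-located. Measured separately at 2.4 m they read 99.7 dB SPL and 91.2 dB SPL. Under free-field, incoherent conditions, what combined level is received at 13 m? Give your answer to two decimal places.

85.60 dB SPL

Combined at 2.4 m: 10·log₁₀(10^(99.7/10)+10^(91.2/10)) = 100.274 dB SPL.
Then apply −20·log₁₀(13/2.4) = -14.675 dB → 85.60 dB SPL.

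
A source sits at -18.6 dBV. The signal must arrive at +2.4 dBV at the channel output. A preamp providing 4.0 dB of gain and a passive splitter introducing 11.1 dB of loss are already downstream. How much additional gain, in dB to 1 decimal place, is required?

The required make-up gain is the shortfall in the dB sum.
G = +2.4 − (-18.6) − 4.0 + 11.1 = 28.1 dB.

28.1 dB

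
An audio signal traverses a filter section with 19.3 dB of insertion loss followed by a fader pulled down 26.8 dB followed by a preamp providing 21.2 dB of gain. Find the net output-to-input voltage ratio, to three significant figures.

Net gain = (−19.3) + (−26.8) + 21.2 = -24.9 dB.
Voltage ratio = 10^(-24.9/20) = 0.0569.

0.0569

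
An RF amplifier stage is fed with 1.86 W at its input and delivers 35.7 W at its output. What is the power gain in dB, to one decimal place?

Power ratio → dB uses the 10·log₁₀ form:
10·log₁₀(35.7/1.86) = 10·log₁₀(19.19) = 12.8 dB.

12.8 dB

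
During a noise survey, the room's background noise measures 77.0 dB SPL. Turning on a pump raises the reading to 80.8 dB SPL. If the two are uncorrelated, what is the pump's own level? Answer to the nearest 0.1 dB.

Remove the background by subtracting linear intensities:
L_src = 10·log₁₀(10^(80.8/10) − 10^(77.0/10)) = 10·log₁₀(70110000) = 78.5 dB SPL.

78.5 dB SPL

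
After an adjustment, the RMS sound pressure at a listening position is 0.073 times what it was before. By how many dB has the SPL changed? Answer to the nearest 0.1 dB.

SPL change from a pressure ratio uses the 20·log₁₀ form:
20·log₁₀(0.073) = -22.7 dB.

-22.7 dB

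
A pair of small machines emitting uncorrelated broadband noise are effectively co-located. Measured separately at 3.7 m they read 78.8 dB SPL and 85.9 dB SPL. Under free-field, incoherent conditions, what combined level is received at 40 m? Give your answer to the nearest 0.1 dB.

66.0 dB SPL

Combined at 3.7 m: 10·log₁₀(10^(78.8/10)+10^(85.9/10)) = 86.67 dB SPL.
Then apply −20·log₁₀(40/3.7) = -20.68 dB → 66.0 dB SPL.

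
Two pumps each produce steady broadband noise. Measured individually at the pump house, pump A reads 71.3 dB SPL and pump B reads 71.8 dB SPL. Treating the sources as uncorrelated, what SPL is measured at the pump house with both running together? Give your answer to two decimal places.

74.57 dB SPL

Uncorrelated sources add in intensity (power), not in dB.
L_total = 10·log₁₀(10^(71.3/10) + 10^(71.8/10)) = 10·log₁₀(28630000) = 74.57 dB SPL.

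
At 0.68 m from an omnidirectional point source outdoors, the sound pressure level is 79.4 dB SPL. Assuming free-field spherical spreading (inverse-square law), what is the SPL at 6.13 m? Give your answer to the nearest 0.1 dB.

60.3 dB SPL

Inverse-square spreading gives ΔL = −20·log₁₀(d₂/d₁).
ΔL = −20·log₁₀(6.13/0.68) = -19.10 dB, so L₂ = 79.4 + (-19.10) = 60.3 dB SPL.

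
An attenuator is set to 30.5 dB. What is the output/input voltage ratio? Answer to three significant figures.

0.0299

Voltage ratio = 10^(dB/20).
10^(-30.5/20) = 10^(-1.525) = 0.0299.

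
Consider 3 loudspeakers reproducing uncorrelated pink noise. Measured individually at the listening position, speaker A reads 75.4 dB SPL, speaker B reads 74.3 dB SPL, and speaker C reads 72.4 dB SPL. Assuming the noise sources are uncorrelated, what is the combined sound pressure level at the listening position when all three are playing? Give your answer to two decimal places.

Incoherent sources sum as intensities:
L_total = 10·log₁₀(10^(75.4/10) + 10^(74.3/10) + 10^(72.4/10)) = 10·log₁₀(78970000) = 78.97 dB SPL.

78.97 dB SPL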